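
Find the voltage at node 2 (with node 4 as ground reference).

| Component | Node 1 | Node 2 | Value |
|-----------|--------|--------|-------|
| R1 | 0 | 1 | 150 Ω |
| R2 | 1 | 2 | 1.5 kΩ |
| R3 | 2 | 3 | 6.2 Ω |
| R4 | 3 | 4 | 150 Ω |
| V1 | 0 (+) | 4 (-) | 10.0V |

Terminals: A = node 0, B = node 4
Nodal analysis, taking node 4 as the 0 V reference.
Source V1 fixes V_0 = 10 V.
KCL at each unknown node (sum of currents leaving = 0; resistances in Ω):
  Node 1: (V_1 - 10)/150 + (V_1 - V_2)/1500 = 0
  Node 2: (V_2 - V_1)/1500 + (V_2 - V_3)/6.2 = 0
  Node 3: (V_3 - V_2)/6.2 + (V_3 - 0)/150 = 0
Collecting terms (coefficients in siemens):
  0.007333·V_1 - 0.0006667·V_2 = 0.06667
  0.162·V_2 - 0.0006667·V_1 - 0.1613·V_3 = 0
  0.168·V_3 - 0.1613·V_2 = 0
Solving these 3 simultaneous equations (Gaussian elimination) gives:
  V_1 = 9.17 V, V_2 = 0.8648 V, V_3 = 0.8305 V
The requested potential is V_2 = 0.8648 V.

Final answer: V_2 = 0.8648 V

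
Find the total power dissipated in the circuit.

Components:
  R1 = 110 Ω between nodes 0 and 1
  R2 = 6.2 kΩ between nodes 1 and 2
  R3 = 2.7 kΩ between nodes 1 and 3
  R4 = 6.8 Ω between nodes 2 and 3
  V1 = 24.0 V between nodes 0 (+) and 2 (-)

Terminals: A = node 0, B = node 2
Nodal analysis, taking node 2 as the 0 V reference.
Source V1 fixes V_0 = 24 V.
KCL at each unknown node (sum of currents leaving = 0; resistances in Ω):
  Node 1: (V_1 - 24)/110 + (V_1 - 0)/6200 + (V_1 - V_3)/2700 = 0
  Node 3: (V_3 - V_1)/2700 + (V_3 - 0)/6.8 = 0
Collecting terms (coefficients in siemens):
  0.009623·V_1 - 0.0003704·V_3 = 0.2182
  0.1474·V_3 - 0.0003704·V_1 = 0
Determinant D = (0.009623)(0.1474) - (-0.0003704)(-0.0003704) = 0.001419
V_1 = [(0.2182)(0.1474) - (-0.0003704)(0)]/D = 22.68 V
V_3 = [(0.009623)(0) - (0.2182)(-0.0003704)]/D = 0.05697 V
Power in each resistor, P = (ΔV)²/R:
  P_R1 = (24 - 22.68)²/110 = 0.01593 W
  P_R2 = (22.68 - 0)²/6200 = 0.08294 W
  P_R3 = (22.68 - 0.05697)²/2700 = 0.1895 W
  P_R4 = (0 - 0.05697)²/6.8 = 0.0004772 W
P_total = P_R1 + P_R2 + P_R3 + P_R4 = 0.2888 W

Final answer: 0.2888 W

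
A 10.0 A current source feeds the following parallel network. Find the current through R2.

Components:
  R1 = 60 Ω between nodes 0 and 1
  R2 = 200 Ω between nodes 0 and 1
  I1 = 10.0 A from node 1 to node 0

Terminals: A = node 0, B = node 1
All resistors sit directly between nodes 0 and 1, so they are in parallel and share one voltage V; the full source current 10 A splits among them.
1/R_par = 1/60 + 1/200 = 0.02167 S  =>  R_par = 46.15 Ω
V = I × R_par = 10 × 46.15 = 461.5 V
I_R2 = V/R2 = 461.5/200 = 2.308 A

Final answer: 2.308 A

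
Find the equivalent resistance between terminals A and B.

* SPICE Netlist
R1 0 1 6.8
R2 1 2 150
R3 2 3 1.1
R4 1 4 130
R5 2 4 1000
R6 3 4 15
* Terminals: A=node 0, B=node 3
The network is not a plain series/parallel combination. Inject a 1 A test current into terminal A (node 0) and return it from terminal B (node 3); then R_eq = V_A / (1 A).
Nodal analysis, taking node 3 as the 0 V reference.
Current source I_test pushes 1 A into node 0 and draws it out of node 3.
KCL at each unknown node (sum of currents leaving = 0; resistances in Ω):
  Node 0: (V_0 - V_1)/6.8 - 1 = 0
  Node 1: (V_1 - V_0)/6.8 + (V_1 - V_2)/150 + (V_1 - V_4)/130 = 0
  Node 2: (V_2 - V_1)/150 + (V_2 - 0)/1.1 + (V_2 - V_4)/1000 = 0
  Node 4: (V_4 - V_1)/130 + (V_4 - V_2)/1000 + (V_4 - 0)/15 = 0
Collecting terms (coefficients in siemens):
  0.1471·V_0 - 0.1471·V_1 = 1
  0.1614·V_1 - 0.1471·V_0 - 0.006667·V_2 - 0.007692·V_4 = 0
  0.9168·V_2 - 0.006667·V_1 - 0.001·V_4 = 0
  0.07536·V_4 - 0.007692·V_1 - 0.001·V_2 = 0
Solving these 4 simultaneous equations (Gaussian elimination) gives:
  V_0 = 80.74 V, V_1 = 73.94 V, V_2 = 0.546 V, V_4 = 7.555 V
R_eq = V_0 / 1 A = 80.74 Ω

Final answer: 80.74 Ω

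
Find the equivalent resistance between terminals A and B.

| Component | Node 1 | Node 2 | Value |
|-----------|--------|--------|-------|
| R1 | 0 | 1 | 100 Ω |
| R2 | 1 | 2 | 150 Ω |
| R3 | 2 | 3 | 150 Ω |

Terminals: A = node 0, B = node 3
Reduce the network between node 0 (A) and node 3 (B) by series/parallel combination:
  Rs1 = R1 + R2 (series, joined only at node 1) = 100 + 150 = 250 Ω
  Rs2 = R3 + Rs1 (series, joined only at node 2) = 150 + 250 = 400 Ω
R_eq = 400 Ω

Final answer: 400 Ω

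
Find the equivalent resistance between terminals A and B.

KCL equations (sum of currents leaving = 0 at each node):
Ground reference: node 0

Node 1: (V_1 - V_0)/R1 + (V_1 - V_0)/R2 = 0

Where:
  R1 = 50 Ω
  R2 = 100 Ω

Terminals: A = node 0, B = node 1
Reduce the network between node 0 (A) and node 1 (B) by series/parallel combination:
  Rp1 = R1 ‖ R2 (parallel, both between nodes 0 and 1) = 1/(1/50 + 1/100) = 33.33 Ω
R_eq = 33.33 Ω

Final answer: 33.33 Ω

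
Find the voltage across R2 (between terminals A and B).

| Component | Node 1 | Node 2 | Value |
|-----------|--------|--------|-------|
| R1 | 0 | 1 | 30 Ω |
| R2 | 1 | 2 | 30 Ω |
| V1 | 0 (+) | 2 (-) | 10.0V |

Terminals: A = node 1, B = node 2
R1 and R2 are in series across V1 (node 0 → node 1 → node 2), and the output A–B is taken across R2, so this is a voltage divider.
Series current: I = V1/(R1 + R2) = 10/(30 + 30) = 10/60 = 0.1667 A
V_R2 = I × R2 = V1 × R2/(R1 + R2) = 10 × 30/60 = 5 V

Final answer: 5 V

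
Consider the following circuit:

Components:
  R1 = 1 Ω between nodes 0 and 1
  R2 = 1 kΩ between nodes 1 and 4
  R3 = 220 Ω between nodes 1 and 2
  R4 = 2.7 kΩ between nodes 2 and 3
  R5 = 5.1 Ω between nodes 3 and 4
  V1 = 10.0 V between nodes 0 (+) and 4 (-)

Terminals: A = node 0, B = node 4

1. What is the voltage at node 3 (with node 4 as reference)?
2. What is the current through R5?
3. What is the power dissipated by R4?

Nodal analysis, taking node 4 as the 0 V reference.
Source V1 fixes V_0 = 10 V.
KCL at each unknown node (sum of currents leaving = 0; resistances in Ω):
  Node 1: (V_1 - 10)/1 + (V_1 - 0)/1000 + (V_1 - V_2)/220 = 0
  Node 2: (V_2 - V_1)/220 + (V_2 - V_3)/2700 = 0
  Node 3: (V_3 - V_2)/2700 + (V_3 - 0)/5.1 = 0
Collecting terms (coefficients in siemens):
  1.006·V_1 - 0.004545·V_2 = 10
  0.004916·V_2 - 0.004545·V_1 - 0.0003704·V_3 = 0
  0.1964·V_3 - 0.0003704·V_2 = 0
Solving these 3 simultaneous equations (Gaussian elimination) gives:
  V_1 = 9.987 V, V_2 = 9.235 V, V_3 = 0.01741 V
Part 1:
  Read off the nodal solution: V_3 = 0.01741 V
Part 2:
  I_R5 = (V_3 - V_4)/R5 = (0.01741 - 0)/5.1 = 0.003414 A
  Magnitude: I_R5 = 0.003414 A
Part 3:
  I_R4 = (V_2 - V_3)/R4 = (9.235 - 0.01741)/2700 = 0.003414 A
  P_R4 = I_R4² × R4 = (0.003414)² × 2700 = 0.03147 W

Final answers:
1. V_3 = 0.01741 V
2. I_R5 = 0.003414 A
3. P_R4 = 0.03147 W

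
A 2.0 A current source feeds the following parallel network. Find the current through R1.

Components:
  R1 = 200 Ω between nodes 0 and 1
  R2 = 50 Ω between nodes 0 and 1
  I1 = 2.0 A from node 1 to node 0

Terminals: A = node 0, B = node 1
All resistors sit directly between nodes 0 and 1, so they are in parallel and share one voltage V; the full source current 2 A splits among them.
1/R_par = 1/200 + 1/50 = 0.025 S  =>  R_par = 40 Ω
V = I × R_par = 2 × 40 = 80 V
I_R1 = V/R1 = 80/200 = 0.4 A

Final answer: 0.4 A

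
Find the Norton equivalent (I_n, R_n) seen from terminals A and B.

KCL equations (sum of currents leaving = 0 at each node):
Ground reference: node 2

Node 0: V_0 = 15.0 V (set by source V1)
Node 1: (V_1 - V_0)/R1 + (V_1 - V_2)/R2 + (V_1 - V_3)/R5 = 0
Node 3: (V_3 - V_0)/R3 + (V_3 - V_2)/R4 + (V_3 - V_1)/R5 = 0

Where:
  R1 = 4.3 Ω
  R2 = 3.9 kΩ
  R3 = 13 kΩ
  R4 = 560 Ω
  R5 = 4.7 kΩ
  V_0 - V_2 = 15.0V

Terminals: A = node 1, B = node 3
Find the Thévenin equivalent first; then I_n = V_th/R_th and R_n = R_th.
Step 1 — V_th is the open-circuit voltage V_A - V_B (nothing connected across the terminals).
Nodal analysis, taking node 2 as the 0 V reference.
Source V1 fixes V_0 = 15 V.
KCL at each unknown node (sum of currents leaving = 0; resistances in Ω):
  Node 1: (V_1 - 15)/4.3 + (V_1 - 0)/3900 + (V_1 - V_3)/4700 = 0
  Node 3: (V_3 - 15)/13000 + (V_3 - 0)/560 + (V_3 - V_1)/4700 = 0
Collecting terms (coefficients in siemens):
  0.233·V_1 - 0.0002128·V_3 = 3.488
  0.002075·V_3 - 0.0002128·V_1 = 0.001154
Determinant D = (0.233)(0.002075) - (-0.0002128)(-0.0002128) = 0.0004836
V_1 = [(3.488)(0.002075) - (-0.0002128)(0.001154)]/D = 14.97 V
V_3 = [(0.233)(0.001154) - (3.488)(-0.0002128)]/D = 2.091 V
V_th = V_1 - V_3 = 14.97 - 2.091 = 12.88 V
Step 2 — R_th: zero the source — replace V1 by a short circuit (node 2 merges into node 0) — and find the resistance seen between A (node 1) and B (node 3).
Reduce the network between node 1 (A) and node 3 (B) by series/parallel combination:
  Rp1 = R1 ‖ R2 (parallel, both between nodes 0 and 1) = 1/(1/4.3 + 1/3900) = 4.295 Ω
  Rp2 = R3 ‖ R4 (parallel, both between nodes 0 and 3) = 1/(1/13000 + 1/560) = 536.9 Ω
  Rs1 = Rp1 + Rp2 (series, joined only at node 0) = 4.295 + 536.9 = 541.2 Ω
  Rp3 = R5 ‖ Rs1 (parallel, both between nodes 1 and 3) = 1/(1/4700 + 1/541.2) = 485.3 Ω
R_th = 485.3 Ω
I_n = V_th/R_th = 12.88/485.3 = 0.02654 A, and R_n = R_th = 485.3 Ω

Final answer: I_n = 0.02654 A, R_n = 485.3 Ω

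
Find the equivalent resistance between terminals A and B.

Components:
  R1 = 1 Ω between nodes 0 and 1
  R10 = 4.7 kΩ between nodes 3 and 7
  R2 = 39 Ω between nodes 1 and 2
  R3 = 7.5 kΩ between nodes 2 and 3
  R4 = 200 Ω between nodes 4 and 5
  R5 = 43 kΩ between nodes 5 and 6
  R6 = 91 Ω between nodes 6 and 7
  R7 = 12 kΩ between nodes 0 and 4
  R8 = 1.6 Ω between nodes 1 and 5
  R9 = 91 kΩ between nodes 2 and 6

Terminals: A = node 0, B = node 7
The network is not a plain series/parallel combination. Inject a 1 A test current into terminal A (node 0) and return it from terminal B (node 7); then R_eq = V_A / (1 A).
Nodal analysis, taking node 7 as the 0 V reference.
Current source I_test pushes 1 A into node 0 and draws it out of node 7.
KCL at each unknown node (sum of currents leaving = 0; resistances in Ω):
  Node 0: (V_0 - V_1)/1 + (V_0 - V_4)/12000 - 1 = 0
  Node 1: (V_1 - V_0)/1 + (V_1 - V_2)/39 + (V_1 - V_5)/1.6 = 0
  Node 2: (V_2 - V_1)/39 + (V_2 - V_3)/7500 + (V_2 - V_6)/91000 = 0
  Node 3: (V_3 - V_2)/7500 + (V_3 - 0)/4700 = 0
  Node 4: (V_4 - V_0)/12000 + (V_4 - V_5)/200 = 0
  Node 5: (V_5 - V_1)/1.6 + (V_5 - V_4)/200 + (V_5 - V_6)/43000 = 0
  Node 6: (V_6 - V_2)/91000 + (V_6 - V_5)/43000 + (V_6 - 0)/91 = 0
Collecting terms (coefficients in siemens):
  1·V_0 - 1·V_1 - 0.00008333·V_4 = 1
  1.651·V_1 - 1·V_0 - 0.02564·V_2 - 0.625·V_5 = 0
  0.02579·V_2 - 0.02564·V_1 - 0.0001333·V_3 - 0.00001099·V_6 = 0
  0.0003461·V_3 - 0.0001333·V_2 = 0
  0.005083·V_4 - 0.00008333·V_0 - 0.005·V_5 = 0
  0.63·V_5 - 0.625·V_1 - 0.005·V_4 - 0.00002326·V_6 = 0
  0.01102·V_6 - 0.00001099·V_2 - 0.00002326·V_5 = 0
Solving these 7 simultaneous equations (Gaussian elimination) gives:
  V_0 = 8639 V, V_1 = 8638 V, V_2 = 8607 V, V_3 = 3316 V
  V_4 = 8638 V, V_5 = 8638 V, V_6 = 26.8 V
R_eq = V_0 / 1 A = 8639 Ω = 8.639 kΩ

Final answer: 8.639 kΩ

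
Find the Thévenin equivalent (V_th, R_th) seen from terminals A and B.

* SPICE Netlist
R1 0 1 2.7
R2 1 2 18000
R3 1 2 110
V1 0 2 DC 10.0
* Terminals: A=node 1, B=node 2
Step 1 — V_th is the open-circuit voltage V_A - V_B (nothing connected across the terminals).
Nodal analysis, taking node 2 as the 0 V reference.
Source V1 fixes V_0 = 10 V.
KCL at each unknown node (sum of currents leaving = 0; resistances in Ω):
  Node 1: (V_1 - 10)/2.7 + (V_1 - 0)/18000 + (V_1 - 0)/110 = 0
Collecting terms: 0.3795 × V_1 = 3.704  =>  V_1 = 9.759 V
V_th = V_1 - V_2 = 9.759 - 0 = 9.759 V
Step 2 — R_th: zero the source — replace V1 by a short circuit (node 2 merges into node 0) — and find the resistance seen between A (node 1) and B (node 0).
Reduce the network between node 1 (A) and node 0 (B) by series/parallel combination:
  Rp1 = R1 ‖ R2 ‖ R3 (parallel, all between nodes 0 and 1) = 1/(1/2.7 + 1/18000 + 1/110) = 2.635 Ω
R_th = 2.635 Ω

Final answer: V_th = 9.759 V, R_th = 2.635 Ω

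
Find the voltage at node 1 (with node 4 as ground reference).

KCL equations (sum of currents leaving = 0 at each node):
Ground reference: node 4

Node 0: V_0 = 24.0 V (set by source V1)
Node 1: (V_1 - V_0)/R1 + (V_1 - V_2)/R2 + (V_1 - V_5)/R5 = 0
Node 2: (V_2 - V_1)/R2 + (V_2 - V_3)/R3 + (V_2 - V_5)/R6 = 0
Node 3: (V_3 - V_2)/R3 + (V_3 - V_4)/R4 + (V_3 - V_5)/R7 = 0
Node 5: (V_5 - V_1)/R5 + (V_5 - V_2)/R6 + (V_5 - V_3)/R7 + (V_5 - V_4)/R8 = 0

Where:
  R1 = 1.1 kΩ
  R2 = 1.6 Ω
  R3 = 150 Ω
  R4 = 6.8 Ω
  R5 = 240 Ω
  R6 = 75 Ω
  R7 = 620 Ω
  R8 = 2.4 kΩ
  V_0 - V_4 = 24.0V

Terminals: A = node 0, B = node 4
Nodal analysis, taking node 4 as the 0 V reference.
Source V1 fixes V_0 = 24 V.
KCL at each unknown node (sum of currents leaving = 0; resistances in Ω):
  Node 1: (V_1 - 24)/1100 + (V_1 - V_2)/1.6 + (V_1 - V_5)/240 = 0
  Node 2: (V_2 - V_1)/1.6 + (V_2 - V_3)/150 + (V_2 - V_5)/75 = 0
  Node 3: (V_3 - V_2)/150 + (V_3 - 0)/6.8 + (V_3 - V_5)/620 = 0
  Node 5: (V_5 - V_1)/240 + (V_5 - V_2)/75 + (V_5 - V_3)/620 + (V_5 - 0)/2400 = 0
Collecting terms (coefficients in siemens):
  0.6301·V_1 - 0.625·V_2 - 0.004167·V_5 = 0.02182
  0.645·V_2 - 0.625·V_1 - 0.006667·V_3 - 0.01333·V_5 = 0
  0.1553·V_3 - 0.006667·V_2 - 0.001613·V_5 = 0
  0.01953·V_5 - 0.004167·V_1 - 0.01333·V_2 - 0.001613·V_3 = 0
Solving these 4 simultaneous equations (Gaussian elimination) gives:
  V_1 = 2.457 V, V_2 = 2.428 V, V_3 = 0.127 V, V_5 = 2.192 V
The requested potential is V_1 = 2.457 V.

Final answer: V_1 = 2.457 V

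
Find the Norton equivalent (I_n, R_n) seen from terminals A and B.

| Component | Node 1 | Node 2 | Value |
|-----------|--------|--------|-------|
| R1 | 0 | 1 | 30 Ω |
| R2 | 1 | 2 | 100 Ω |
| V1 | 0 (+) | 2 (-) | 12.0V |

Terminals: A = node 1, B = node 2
Find the Thévenin equivalent first; then I_n = V_th/R_th and R_n = R_th.
Step 1 — V_th is the open-circuit voltage V_A - V_B (nothing connected across the terminals).
Nodal analysis, taking node 2 as the 0 V reference.
Source V1 fixes V_0 = 12 V.
KCL at each unknown node (sum of currents leaving = 0; resistances in Ω):
  Node 1: (V_1 - 12)/30 + (V_1 - 0)/100 = 0
Collecting terms: 0.04333 × V_1 = 0.4  =>  V_1 = 9.231 V
V_th = V_1 - V_2 = 9.231 - 0 = 9.231 V
Step 2 — R_th: zero the source — replace V1 by a short circuit (node 2 merges into node 0) — and find the resistance seen between A (node 1) and B (node 0).
Reduce the network between node 1 (A) and node 0 (B) by series/parallel combination:
  Rp1 = R1 ‖ R2 (parallel, both between nodes 0 and 1) = 1/(1/30 + 1/100) = 23.08 Ω
R_th = 23.08 Ω
I_n = V_th/R_th = 9.231/23.08 = 0.4 A, and R_n = R_th = 23.08 Ω

Final answer: I_n = 0.4 A, R_n = 23.08 Ω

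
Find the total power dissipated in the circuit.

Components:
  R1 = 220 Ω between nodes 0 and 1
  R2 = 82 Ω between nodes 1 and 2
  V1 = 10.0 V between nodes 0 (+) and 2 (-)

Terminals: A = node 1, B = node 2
Nodal analysis, taking node 2 as the 0 V reference.
Source V1 fixes V_0 = 10 V.
KCL at each unknown node (sum of currents leaving = 0; resistances in Ω):
  Node 1: (V_1 - 10)/220 + (V_1 - 0)/82 = 0
Collecting terms: 0.01674 × V_1 = 0.04545  =>  V_1 = 2.715 V
Power in each resistor, P = (ΔV)²/R:
  P_R1 = (10 - 2.715)²/220 = 0.2412 W
  P_R2 = (2.715 - 0)²/82 = 0.08991 W
P_total = P_R1 + P_R2 = 0.3311 W

Final answer: 0.3311 W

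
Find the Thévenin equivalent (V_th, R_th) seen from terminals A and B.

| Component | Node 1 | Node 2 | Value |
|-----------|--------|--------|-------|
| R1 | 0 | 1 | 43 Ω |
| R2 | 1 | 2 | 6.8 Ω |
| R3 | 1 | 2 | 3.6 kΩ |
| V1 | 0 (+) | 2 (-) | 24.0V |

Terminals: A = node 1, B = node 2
Step 1 — V_th is the open-circuit voltage V_A - V_B (nothing connected across the terminals).
Nodal analysis, taking node 2 as the 0 V reference.
Source V1 fixes V_0 = 24 V.
KCL at each unknown node (sum of currents leaving = 0; resistances in Ω):
  Node 1: (V_1 - 24)/43 + (V_1 - 0)/6.8 + (V_1 - 0)/3600 = 0
Collecting terms: 0.1706 × V_1 = 0.5581  =>  V_1 = 3.272 V
V_th = V_1 - V_2 = 3.272 - 0 = 3.272 V
Step 2 — R_th: zero the source — replace V1 by a short circuit (node 2 merges into node 0) — and find the resistance seen between A (node 1) and B (node 0).
Reduce the network between node 1 (A) and node 0 (B) by series/parallel combination:
  Rp1 = R1 ‖ R2 ‖ R3 (parallel, all between nodes 0 and 1) = 1/(1/43 + 1/6.8 + 1/3600) = 5.862 Ω
R_th = 5.862 Ω

Final answer: V_th = 3.272 V, R_th = 5.862 Ω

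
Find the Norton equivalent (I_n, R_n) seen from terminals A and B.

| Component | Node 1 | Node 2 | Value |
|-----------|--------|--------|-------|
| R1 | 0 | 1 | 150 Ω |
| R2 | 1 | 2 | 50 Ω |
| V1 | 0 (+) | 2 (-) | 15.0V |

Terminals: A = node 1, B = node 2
Find the Thévenin equivalent first; then I_n = V_th/R_th and R_n = R_th.
Step 1 — V_th is the open-circuit voltage V_A - V_B (nothing connected across the terminals).
Nodal analysis, taking node 2 as the 0 V reference.
Source V1 fixes V_0 = 15 V.
KCL at each unknown node (sum of currents leaving = 0; resistances in Ω):
  Node 1: (V_1 - 15)/150 + (V_1 - 0)/50 = 0
Collecting terms: 0.02667 × V_1 = 0.1  =>  V_1 = 3.75 V
V_th = V_1 - V_2 = 3.75 - 0 = 3.75 V
Step 2 — R_th: zero the source — replace V1 by a short circuit (node 2 merges into node 0) — and find the resistance seen between A (node 1) and B (node 0).
Reduce the network between node 1 (A) and node 0 (B) by series/parallel combination:
  Rp1 = R1 ‖ R2 (parallel, both between nodes 0 and 1) = 1/(1/150 + 1/50) = 37.5 Ω
R_th = 37.5 Ω
I_n = V_th/R_th = 3.75/37.5 = 0.1 A, and R_n = R_th = 37.5 Ω

Final answer: I_n = 0.1 A, R_n = 37.5 Ω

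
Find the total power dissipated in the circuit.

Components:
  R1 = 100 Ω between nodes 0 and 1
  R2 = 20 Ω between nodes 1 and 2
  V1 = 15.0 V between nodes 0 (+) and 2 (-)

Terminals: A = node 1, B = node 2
Nodal analysis, taking node 2 as the 0 V reference.
Source V1 fixes V_0 = 15 V.
KCL at each unknown node (sum of currents leaving = 0; resistances in Ω):
  Node 1: (V_1 - 15)/100 + (V_1 - 0)/20 = 0
Collecting terms: 0.06 × V_1 = 0.15  =>  V_1 = 2.5 V
Power in each resistor, P = (ΔV)²/R:
  P_R1 = (15 - 2.5)²/100 = 1.562 W
  P_R2 = (2.5 - 0)²/20 = 0.3125 W
P_total = P_R1 + P_R2 = 1.875 W

Final answer: 1.875 W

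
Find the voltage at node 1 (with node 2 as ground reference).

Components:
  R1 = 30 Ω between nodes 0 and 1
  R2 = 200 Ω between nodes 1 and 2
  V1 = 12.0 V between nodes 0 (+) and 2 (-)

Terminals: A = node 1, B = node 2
Nodal analysis, taking node 2 as the 0 V reference.
Source V1 fixes V_0 = 12 V.
KCL at each unknown node (sum of currents leaving = 0; resistances in Ω):
  Node 1: (V_1 - 12)/30 + (V_1 - 0)/200 = 0
Collecting terms: 0.03833 × V_1 = 0.4  =>  V_1 = 10.43 V
The requested potential is V_1 = 10.43 V.

Final answer: V_1 = 10.43 V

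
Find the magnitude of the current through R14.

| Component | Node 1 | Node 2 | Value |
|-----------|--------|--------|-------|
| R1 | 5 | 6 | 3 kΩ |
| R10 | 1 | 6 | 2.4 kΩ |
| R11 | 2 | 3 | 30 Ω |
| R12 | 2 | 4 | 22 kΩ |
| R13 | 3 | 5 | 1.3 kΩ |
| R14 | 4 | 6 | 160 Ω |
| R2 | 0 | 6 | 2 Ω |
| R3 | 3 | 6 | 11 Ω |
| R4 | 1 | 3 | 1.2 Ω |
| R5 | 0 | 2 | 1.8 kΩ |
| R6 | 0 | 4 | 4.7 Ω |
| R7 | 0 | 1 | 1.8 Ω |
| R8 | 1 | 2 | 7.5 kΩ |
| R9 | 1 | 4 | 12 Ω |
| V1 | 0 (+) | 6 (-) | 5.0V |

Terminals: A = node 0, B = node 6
Nodal analysis, taking node 6 as the 0 V reference.
Source V1 fixes V_0 = 5 V.
KCL at each unknown node (sum of currents leaving = 0; resistances in Ω):
  Node 1: (V_1 - V_3)/1.2 + (V_1 - 5)/1.8 + (V_1 - V_2)/7500 + (V_1 - V_4)/12 + (V_1 - 0)/2400 = 0
  Node 2: (V_2 - 5)/1800 + (V_2 - V_1)/7500 + (V_2 - V_3)/30 + (V_2 - V_4)/22000 = 0
  Node 3: (V_3 - 0)/11 + (V_3 - V_1)/1.2 + (V_3 - V_2)/30 + (V_3 - V_5)/1300 = 0
  Node 4: (V_4 - 5)/4.7 + (V_4 - V_1)/12 + (V_4 - V_2)/22000 + (V_4 - 0)/160 = 0
  Node 5: (V_5 - 0)/3000 + (V_5 - V_3)/1300 = 0
Collecting terms (coefficients in siemens):
  1.473·V_1 - 0.0001333·V_2 - 0.8333·V_3 - 0.08333·V_4 = 2.778
  0.03407·V_2 - 0.0001333·V_1 - 0.03333·V_3 - 0.00004545·V_4 = 0.002778
  0.9583·V_3 - 0.8333·V_1 - 0.03333·V_2 - 0.0007692·V_5 = 0
  0.3024·V_4 - 0.08333·V_1 - 0.00004545·V_2 = 1.064
  0.001103·V_5 - 0.0007692·V_3 = 0
Solving these 5 simultaneous equations (Gaussian elimination) gives:
  V_1 = 4.397 V, V_2 = 3.984 V, V_3 = 3.965 V, V_4 = 4.73 V
  V_5 = 2.766 V
I_R14 = (V_4 - V_6)/R14 = (4.73 - 0)/160 = 0.02957 A
|I_R14| = 0.02957 A

Final answer: |I_R14| = 0.02957 A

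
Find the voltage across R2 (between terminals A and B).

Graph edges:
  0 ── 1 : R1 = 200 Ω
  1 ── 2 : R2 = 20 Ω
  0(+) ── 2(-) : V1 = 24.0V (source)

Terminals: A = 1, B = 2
R1 and R2 are in series across V1 (node 0 → node 1 → node 2), and the output A–B is taken across R2, so this is a voltage divider.
Series current: I = V1/(R1 + R2) = 24/(200 + 20) = 24/220 = 0.1091 A
V_R2 = I × R2 = V1 × R2/(R1 + R2) = 24 × 20/220 = 2.182 V

Final answer: 2.182 V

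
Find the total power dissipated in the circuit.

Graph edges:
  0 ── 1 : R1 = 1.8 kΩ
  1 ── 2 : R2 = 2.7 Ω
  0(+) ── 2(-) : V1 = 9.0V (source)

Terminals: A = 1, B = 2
Nodal analysis, taking node 2 as the 0 V reference.
Source V1 fixes V_0 = 9 V.
KCL at each unknown node (sum of currents leaving = 0; resistances in Ω):
  Node 1: (V_1 - 9)/1800 + (V_1 - 0)/2.7 = 0
Collecting terms: 0.3709 × V_1 = 0.005  =>  V_1 = 0.01348 V
Power in each resistor, P = (ΔV)²/R:
  P_R1 = (9 - 0.01348)²/1800 = 0.04487 W
  P_R2 = (0.01348 - 0)²/2.7 = 0.0000673 W
P_total = P_R1 + P_R2 = 0.04493 W

Final answer: 0.04493 W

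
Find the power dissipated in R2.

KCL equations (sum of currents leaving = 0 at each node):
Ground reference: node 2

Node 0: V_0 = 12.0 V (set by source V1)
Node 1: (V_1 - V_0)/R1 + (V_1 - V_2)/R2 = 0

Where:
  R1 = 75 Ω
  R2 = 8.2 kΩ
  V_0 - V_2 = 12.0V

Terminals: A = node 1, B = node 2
Nodal analysis, taking node 2 as the 0 V reference.
Source V1 fixes V_0 = 12 V.
KCL at each unknown node (sum of currents leaving = 0; resistances in Ω):
  Node 1: (V_1 - 12)/75 + (V_1 - 0)/8200 = 0
Collecting terms: 0.01346 × V_1 = 0.16  =>  V_1 = 11.89 V
I_R2 = (V_1 - V_2)/R2 = (11.89 - 0)/8200 = 0.00145 A
P_R2 = I_R2² × R2 = (0.00145)² × 8200 = 0.01724 W

Final answer: 0.01724 W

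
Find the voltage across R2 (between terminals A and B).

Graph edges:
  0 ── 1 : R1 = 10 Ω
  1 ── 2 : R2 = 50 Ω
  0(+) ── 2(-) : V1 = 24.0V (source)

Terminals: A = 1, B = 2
R1 and R2 are in series across V1 (node 0 → node 1 → node 2), and the output A–B is taken across R2, so this is a voltage divider.
Series current: I = V1/(R1 + R2) = 24/(10 + 50) = 24/60 = 0.4 A
V_R2 = I × R2 = V1 × R2/(R1 + R2) = 24 × 50/60 = 20 V

Final answer: 20 V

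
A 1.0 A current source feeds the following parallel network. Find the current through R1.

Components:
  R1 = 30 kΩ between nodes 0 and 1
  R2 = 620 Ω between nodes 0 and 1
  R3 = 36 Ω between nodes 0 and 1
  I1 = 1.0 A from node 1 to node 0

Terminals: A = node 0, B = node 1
All resistors sit directly between nodes 0 and 1, so they are in parallel and share one voltage V; the full source current 1 A splits among them.
1/R_par = 1/30000 + 1/620 + 1/36 = 0.02942 S  =>  R_par = 33.99 Ω
V = I × R_par = 1 × 33.99 = 33.99 V
I_R1 = V/R1 = 33.99/30000 = 0.001133 A

Final answer: 0.001133 A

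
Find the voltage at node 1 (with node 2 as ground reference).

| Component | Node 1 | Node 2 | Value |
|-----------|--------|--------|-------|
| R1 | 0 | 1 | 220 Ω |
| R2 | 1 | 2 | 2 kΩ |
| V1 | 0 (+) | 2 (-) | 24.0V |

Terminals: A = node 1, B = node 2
Nodal analysis, taking node 2 as the 0 V reference.
Source V1 fixes V_0 = 24 V.
KCL at each unknown node (sum of currents leaving = 0; resistances in Ω):
  Node 1: (V_1 - 24)/220 + (V_1 - 0)/2000 = 0
Collecting terms: 0.005045 × V_1 = 0.1091  =>  V_1 = 21.62 V
The requested potential is V_1 = 21.62 V.

Final answer: V_1 = 21.62 V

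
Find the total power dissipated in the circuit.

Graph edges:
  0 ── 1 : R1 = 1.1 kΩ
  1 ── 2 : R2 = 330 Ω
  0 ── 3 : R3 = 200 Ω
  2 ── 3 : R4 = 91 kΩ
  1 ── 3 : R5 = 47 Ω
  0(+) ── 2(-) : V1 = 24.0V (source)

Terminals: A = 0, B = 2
Nodal analysis, taking node 2 as the 0 V reference.
Source V1 fixes V_0 = 24 V.
KCL at each unknown node (sum of currents leaving = 0; resistances in Ω):
  Node 1: (V_1 - 24)/1100 + (V_1 - 0)/330 + (V_1 - V_3)/47 = 0
  Node 3: (V_3 - 24)/200 + (V_3 - 0)/91000 + (V_3 - V_1)/47 = 0
Collecting terms (coefficients in siemens):
  0.02522·V_1 - 0.02128·V_3 = 0.02182
  0.02629·V_3 - 0.02128·V_1 = 0.12
Determinant D = (0.02522)(0.02629) - (-0.02128)(-0.02128) = 0.0002102
V_1 = [(0.02182)(0.02629) - (-0.02128)(0.12)]/D = 14.88 V
V_3 = [(0.02522)(0.12) - (0.02182)(-0.02128)]/D = 16.61 V
Power in each resistor, P = (ΔV)²/R:
  P_R1 = (24 - 14.88)²/1100 = 0.07566 W
  P_R2 = (14.88 - 0)²/330 = 0.6707 W
  P_R3 = (24 - 16.61)²/200 = 0.2734 W
  P_R4 = (0 - 16.61)²/91000 = 0.00303 W
  P_R5 = (14.88 - 16.61)²/47 = 0.06361 W
P_total = P_R1 + P_R2 + P_R3 + P_R4 + P_R5 = 1.086 W

Final answer: 1.086 W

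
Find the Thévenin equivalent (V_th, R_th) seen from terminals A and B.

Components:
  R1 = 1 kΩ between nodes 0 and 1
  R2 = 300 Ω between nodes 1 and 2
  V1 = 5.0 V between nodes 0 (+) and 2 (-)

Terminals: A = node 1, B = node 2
Step 1 — V_th is the open-circuit voltage V_A - V_B (nothing connected across the terminals).
Nodal analysis, taking node 2 as the 0 V reference.
Source V1 fixes V_0 = 5 V.
KCL at each unknown node (sum of currents leaving = 0; resistances in Ω):
  Node 1: (V_1 - 5)/1000 + (V_1 - 0)/300 = 0
Collecting terms: 0.004333 × V_1 = 0.005  =>  V_1 = 1.154 V
V_th = V_1 - V_2 = 1.154 - 0 = 1.154 V
Step 2 — R_th: zero the source — replace V1 by a short circuit (node 2 merges into node 0) — and find the resistance seen between A (node 1) and B (node 0).
Reduce the network between node 1 (A) and node 0 (B) by series/parallel combination:
  Rp1 = R1 ‖ R2 (parallel, both between nodes 0 and 1) = 1/(1/1000 + 1/300) = 230.8 Ω
R_th = 230.8 Ω

Final answer: V_th = 1.154 V, R_th = 230.8 Ω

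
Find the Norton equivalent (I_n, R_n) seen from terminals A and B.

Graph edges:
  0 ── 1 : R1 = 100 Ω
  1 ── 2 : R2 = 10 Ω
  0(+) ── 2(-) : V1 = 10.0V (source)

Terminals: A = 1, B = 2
Find the Thévenin equivalent first; then I_n = V_th/R_th and R_n = R_th.
Step 1 — V_th is the open-circuit voltage V_A - V_B (nothing connected across the terminals).
Nodal analysis, taking node 2 as the 0 V reference.
Source V1 fixes V_0 = 10 V.
KCL at each unknown node (sum of currents leaving = 0; resistances in Ω):
  Node 1: (V_1 - 10)/100 + (V_1 - 0)/10 = 0
Collecting terms: 0.11 × V_1 = 0.1  =>  V_1 = 0.9091 V
V_th = V_1 - V_2 = 0.9091 - 0 = 0.9091 V
Step 2 — R_th: zero the source — replace V1 by a short circuit (node 2 merges into node 0) — and find the resistance seen between A (node 1) and B (node 0).
Reduce the network between node 1 (A) and node 0 (B) by series/parallel combination:
  Rp1 = R1 ‖ R2 (parallel, both between nodes 0 and 1) = 1/(1/100 + 1/10) = 9.091 Ω
R_th = 9.091 Ω
I_n = V_th/R_th = 0.9091/9.091 = 0.1 A, and R_n = R_th = 9.091 Ω

Final answer: I_n = 0.1 A, R_n = 9.091 Ω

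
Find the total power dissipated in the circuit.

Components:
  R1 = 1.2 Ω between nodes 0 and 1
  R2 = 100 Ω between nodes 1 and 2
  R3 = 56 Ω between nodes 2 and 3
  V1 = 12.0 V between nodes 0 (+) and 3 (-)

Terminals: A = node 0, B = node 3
Nodal analysis, taking node 3 as the 0 V reference.
Source V1 fixes V_0 = 12 V.
KCL at each unknown node (sum of currents leaving = 0; resistances in Ω):
  Node 1: (V_1 - 12)/1.2 + (V_1 - V_2)/100 = 0
  Node 2: (V_2 - V_1)/100 + (V_2 - 0)/56 = 0
Collecting terms (coefficients in siemens):
  0.8433·V_1 - 0.01·V_2 = 10
  0.02786·V_2 - 0.01·V_1 = 0
Determinant D = (0.8433)(0.02786) - (-0.01)(-0.01) = 0.02339
V_1 = [(10)(0.02786) - (-0.01)(0)]/D = 11.91 V
V_2 = [(0.8433)(0) - (10)(-0.01)]/D = 4.275 V
Power in each resistor, P = (ΔV)²/R:
  P_R1 = (12 - 11.91)²/1.2 = 0.006993 W
  P_R2 = (11.91 - 4.275)²/100 = 0.5827 W
  P_R3 = (4.275 - 0)²/56 = 0.3263 W
P_total = P_R1 + P_R2 + P_R3 = 0.916 W

Final answer: 0.916 W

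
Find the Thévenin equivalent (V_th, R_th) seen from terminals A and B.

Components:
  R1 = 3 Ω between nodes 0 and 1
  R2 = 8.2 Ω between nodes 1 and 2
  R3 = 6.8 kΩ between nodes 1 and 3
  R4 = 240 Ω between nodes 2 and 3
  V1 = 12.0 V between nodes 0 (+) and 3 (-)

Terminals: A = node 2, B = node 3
Step 1 — V_th is the open-circuit voltage V_A - V_B (nothing connected across the terminals).
Nodal analysis, taking node 3 as the 0 V reference.
Source V1 fixes V_0 = 12 V.
KCL at each unknown node (sum of currents leaving = 0; resistances in Ω):
  Node 1: (V_1 - 12)/3 + (V_1 - V_2)/8.2 + (V_1 - 0)/6800 = 0
  Node 2: (V_2 - V_1)/8.2 + (V_2 - 0)/240 = 0
Collecting terms (coefficients in siemens):
  0.4554·V_1 - 0.122·V_2 = 4
  0.1261·V_2 - 0.122·V_1 = 0
Determinant D = (0.4554)(0.1261) - (-0.122)(-0.122) = 0.04257
V_1 = [(4)(0.1261) - (-0.122)(0)]/D = 11.85 V
V_2 = [(0.4554)(0) - (4)(-0.122)]/D = 11.46 V
V_th = V_2 - V_3 = 11.46 - 0 = 11.46 V
Step 2 — R_th: zero the source — replace V1 by a short circuit (node 3 merges into node 0) — and find the resistance seen between A (node 2) and B (node 0).
Reduce the network between node 2 (A) and node 0 (B) by series/parallel combination:
  Rp1 = R1 ‖ R3 (parallel, both between nodes 0 and 1) = 1/(1/3 + 1/6800) = 2.999 Ω
  Rs1 = R2 + Rp1 (series, joined only at node 1) = 8.2 + 2.999 = 11.2 Ω
  Rp2 = R4 ‖ Rs1 (parallel, both between nodes 0 and 2) = 1/(1/240 + 1/11.2) = 10.7 Ω
R_th = 10.7 Ω

Final answer: V_th = 11.46 V, R_th = 10.7 Ω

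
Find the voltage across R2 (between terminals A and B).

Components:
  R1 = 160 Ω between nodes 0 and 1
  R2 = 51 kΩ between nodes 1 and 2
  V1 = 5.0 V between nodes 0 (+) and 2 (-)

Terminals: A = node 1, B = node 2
R1 and R2 are in series across V1 (node 0 → node 1 → node 2), and the output A–B is taken across R2, so this is a voltage divider.
Series current: I = V1/(R1 + R2) = 5/(160 + 51000) = 5/51160 = 0.00009773 A
V_R2 = I × R2 = V1 × R2/(R1 + R2) = 5 × 51000/51160 = 4.984 V

Final answer: 4.984 V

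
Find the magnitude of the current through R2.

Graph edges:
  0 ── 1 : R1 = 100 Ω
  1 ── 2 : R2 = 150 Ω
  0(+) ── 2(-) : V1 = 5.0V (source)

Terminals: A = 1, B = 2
Nodal analysis, taking node 2 as the 0 V reference.
Source V1 fixes V_0 = 5 V.
KCL at each unknown node (sum of currents leaving = 0; resistances in Ω):
  Node 1: (V_1 - 5)/100 + (V_1 - 0)/150 = 0
Collecting terms: 0.01667 × V_1 = 0.05  =>  V_1 = 3 V
I_R2 = (V_1 - V_2)/R2 = (3 - 0)/150 = 0.02 A
|I_R2| = 0.02 A

Final answer: |I_R2| = 0.02 A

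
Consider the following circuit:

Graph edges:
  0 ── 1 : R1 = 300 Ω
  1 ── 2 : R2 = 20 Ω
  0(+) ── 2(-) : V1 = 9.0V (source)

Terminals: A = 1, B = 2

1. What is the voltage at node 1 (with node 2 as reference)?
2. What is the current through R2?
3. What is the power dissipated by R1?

Nodal analysis, taking node 2 as the 0 V reference.
Source V1 fixes V_0 = 9 V.
KCL at each unknown node (sum of currents leaving = 0; resistances in Ω):
  Node 1: (V_1 - 9)/300 + (V_1 - 0)/20 = 0
Collecting terms: 0.05333 × V_1 = 0.03  =>  V_1 = 0.5625 V
Part 1:
  Read off the nodal solution: V_1 = 0.5625 V
Part 2:
  I_R2 = (V_1 - V_2)/R2 = (0.5625 - 0)/20 = 0.02813 A
  Magnitude: I_R2 = 0.02813 A
Part 3:
  I_R1 = (V_0 - V_1)/R1 = (9 - 0.5625)/300 = 0.02813 A
  P_R1 = I_R1² × R1 = (0.02813)² × 300 = 0.2373 W

Final answers:
1. V_1 = 0.5625 V
2. I_R2 = 0.02813 A
3. P_R1 = 0.2373 W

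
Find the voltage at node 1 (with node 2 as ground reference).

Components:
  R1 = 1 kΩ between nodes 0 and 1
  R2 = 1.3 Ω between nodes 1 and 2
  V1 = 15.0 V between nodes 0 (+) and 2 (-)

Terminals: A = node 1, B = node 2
Nodal analysis, taking node 2 as the 0 V reference.
Source V1 fixes V_0 = 15 V.
KCL at each unknown node (sum of currents leaving = 0; resistances in Ω):
  Node 1: (V_1 - 15)/1000 + (V_1 - 0)/1.3 = 0
Collecting terms: 0.7702 × V_1 = 0.015  =>  V_1 = 0.01947 V
The requested potential is V_1 = 0.01947 V.

Final answer: V_1 = 0.01947 V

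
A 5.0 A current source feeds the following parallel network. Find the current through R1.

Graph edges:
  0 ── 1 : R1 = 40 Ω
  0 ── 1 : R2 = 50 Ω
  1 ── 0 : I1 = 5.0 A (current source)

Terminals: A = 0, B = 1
All resistors sit directly between nodes 0 and 1, so they are in parallel and share one voltage V; the full source current 5 A splits among them.
1/R_par = 1/40 + 1/50 = 0.045 S  =>  R_par = 22.22 Ω
V = I × R_par = 5 × 22.22 = 111.1 V
I_R1 = V/R1 = 111.1/40 = 2.778 A

Final answer: 2.778 A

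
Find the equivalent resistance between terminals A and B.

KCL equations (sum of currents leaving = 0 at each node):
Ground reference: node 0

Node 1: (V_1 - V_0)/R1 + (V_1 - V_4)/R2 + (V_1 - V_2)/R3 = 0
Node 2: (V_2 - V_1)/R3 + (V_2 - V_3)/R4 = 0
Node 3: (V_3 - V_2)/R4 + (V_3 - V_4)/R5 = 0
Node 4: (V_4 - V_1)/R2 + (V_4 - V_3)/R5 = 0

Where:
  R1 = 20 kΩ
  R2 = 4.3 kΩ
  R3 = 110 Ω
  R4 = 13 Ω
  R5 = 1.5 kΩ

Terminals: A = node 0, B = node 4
Reduce the network between node 0 (A) and node 4 (B) by series/parallel combination:
  Rs1 = R3 + R4 (series, joined only at node 2) = 110 + 13 = 123 Ω
  Rs2 = R5 + Rs1 (series, joined only at node 3) = 1500 + 123 = 1623 Ω
  Rp1 = R2 ‖ Rs2 (parallel, both between nodes 1 and 4) = 1/(1/4300 + 1/1623) = 1178 Ω
  Rs3 = R1 + Rp1 (series, joined only at node 1) = 20000 + 1178 = 21180 Ω
R_eq = 21.18 kΩ

Final answer: 21.18 kΩ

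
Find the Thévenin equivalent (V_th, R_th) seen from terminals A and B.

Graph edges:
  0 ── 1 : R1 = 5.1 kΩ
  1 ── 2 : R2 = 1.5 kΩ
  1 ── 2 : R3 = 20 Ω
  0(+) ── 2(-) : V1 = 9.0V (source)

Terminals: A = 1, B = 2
Step 1 — V_th is the open-circuit voltage V_A - V_B (nothing connected across the terminals).
Nodal analysis, taking node 2 as the 0 V reference.
Source V1 fixes V_0 = 9 V.
KCL at each unknown node (sum of currents leaving = 0; resistances in Ω):
  Node 1: (V_1 - 9)/5100 + (V_1 - 0)/1500 + (V_1 - 0)/20 = 0
Collecting terms: 0.05086 × V_1 = 0.001765  =>  V_1 = 0.0347 V
V_th = V_1 - V_2 = 0.0347 - 0 = 0.0347 V
Step 2 — R_th: zero the source — replace V1 by a short circuit (node 2 merges into node 0) — and find the resistance seen between A (node 1) and B (node 0).
Reduce the network between node 1 (A) and node 0 (B) by series/parallel combination:
  Rp1 = R1 ‖ R2 ‖ R3 (parallel, all between nodes 0 and 1) = 1/(1/5100 + 1/1500 + 1/20) = 19.66 Ω
R_th = 19.66 Ω

Final answer: V_th = 0.0347 V, R_th = 19.66 Ω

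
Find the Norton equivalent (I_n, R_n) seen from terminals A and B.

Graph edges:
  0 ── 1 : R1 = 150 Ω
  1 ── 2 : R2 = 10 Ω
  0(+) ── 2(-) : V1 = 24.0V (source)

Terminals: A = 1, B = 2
Find the Thévenin equivalent first; then I_n = V_th/R_th and R_n = R_th.
Step 1 — V_th is the open-circuit voltage V_A - V_B (nothing connected across the terminals).
Nodal analysis, taking node 2 as the 0 V reference.
Source V1 fixes V_0 = 24 V.
KCL at each unknown node (sum of currents leaving = 0; resistances in Ω):
  Node 1: (V_1 - 24)/150 + (V_1 - 0)/10 = 0
Collecting terms: 0.1067 × V_1 = 0.16  =>  V_1 = 1.5 V
V_th = V_1 - V_2 = 1.5 - 0 = 1.5 V
Step 2 — R_th: zero the source — replace V1 by a short circuit (node 2 merges into node 0) — and find the resistance seen between A (node 1) and B (node 0).
Reduce the network between node 1 (A) and node 0 (B) by series/parallel combination:
  Rp1 = R1 ‖ R2 (parallel, both between nodes 0 and 1) = 1/(1/150 + 1/10) = 9.375 Ω
R_th = 9.375 Ω
I_n = V_th/R_th = 1.5/9.375 = 0.16 A, and R_n = R_th = 9.375 Ω

Final answer: I_n = 0.16 A, R_n = 9.375 Ω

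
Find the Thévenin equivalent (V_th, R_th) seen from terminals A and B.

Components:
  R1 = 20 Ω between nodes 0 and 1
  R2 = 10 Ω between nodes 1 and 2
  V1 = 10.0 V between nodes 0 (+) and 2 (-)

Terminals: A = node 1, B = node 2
Step 1 — V_th is the open-circuit voltage V_A - V_B (nothing connected across the terminals).
Nodal analysis, taking node 2 as the 0 V reference.
Source V1 fixes V_0 = 10 V.
KCL at each unknown node (sum of currents leaving = 0; resistances in Ω):
  Node 1: (V_1 - 10)/20 + (V_1 - 0)/10 = 0
Collecting terms: 0.15 × V_1 = 0.5  =>  V_1 = 3.333 V
V_th = V_1 - V_2 = 3.333 - 0 = 3.333 V
Step 2 — R_th: zero the source — replace V1 by a short circuit (node 2 merges into node 0) — and find the resistance seen between A (node 1) and B (node 0).
Reduce the network between node 1 (A) and node 0 (B) by series/parallel combination:
  Rp1 = R1 ‖ R2 (parallel, both between nodes 0 and 1) = 1/(1/20 + 1/10) = 6.667 Ω
R_th = 6.667 Ω

Final answer: V_th = 3.333 V, R_th = 6.667 Ω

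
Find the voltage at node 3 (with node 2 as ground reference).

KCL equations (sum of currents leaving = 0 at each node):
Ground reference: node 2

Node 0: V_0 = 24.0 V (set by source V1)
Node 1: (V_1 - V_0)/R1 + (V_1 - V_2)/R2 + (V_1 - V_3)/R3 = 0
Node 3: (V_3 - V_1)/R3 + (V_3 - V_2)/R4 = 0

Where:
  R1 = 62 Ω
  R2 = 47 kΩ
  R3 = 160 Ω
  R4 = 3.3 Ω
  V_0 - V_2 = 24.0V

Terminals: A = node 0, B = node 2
Nodal analysis, taking node 2 as the 0 V reference.
Source V1 fixes V_0 = 24 V.
KCL at each unknown node (sum of currents leaving = 0; resistances in Ω):
  Node 1: (V_1 - 24)/62 + (V_1 - 0)/47000 + (V_1 - V_3)/160 = 0
  Node 3: (V_3 - V_1)/160 + (V_3 - 0)/3.3 = 0
Collecting terms (coefficients in siemens):
  0.0224·V_1 - 0.00625·V_3 = 0.3871
  0.3093·V_3 - 0.00625·V_1 = 0
Determinant D = (0.0224)(0.3093) - (-0.00625)(-0.00625) = 0.006889
V_1 = [(0.3871)(0.3093) - (-0.00625)(0)]/D = 17.38 V
V_3 = [(0.0224)(0) - (0.3871)(-0.00625)]/D = 0.3512 V
The requested potential is V_3 = 0.3512 V.

Final answer: V_3 = 0.3512 V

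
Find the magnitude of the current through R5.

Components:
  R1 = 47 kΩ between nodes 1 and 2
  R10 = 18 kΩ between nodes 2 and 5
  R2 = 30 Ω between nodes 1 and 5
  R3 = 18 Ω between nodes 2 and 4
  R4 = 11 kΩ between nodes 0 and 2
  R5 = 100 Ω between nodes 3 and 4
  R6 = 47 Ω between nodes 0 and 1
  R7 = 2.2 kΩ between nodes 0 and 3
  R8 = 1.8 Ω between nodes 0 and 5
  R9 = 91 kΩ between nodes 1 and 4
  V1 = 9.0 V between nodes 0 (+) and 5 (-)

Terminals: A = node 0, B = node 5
Nodal analysis, taking node 5 as the 0 V reference.
Source V1 fixes V_0 = 9 V.
KCL at each unknown node (sum of currents leaving = 0; resistances in Ω):
  Node 1: (V_1 - V_2)/47000 + (V_1 - 0)/30 + (V_1 - 9)/47 + (V_1 - V_4)/91000 = 0
  Node 2: (V_2 - V_1)/47000 + (V_2 - V_4)/18 + (V_2 - 9)/11000 + (V_2 - 0)/18000 = 0
  Node 3: (V_3 - V_4)/100 + (V_3 - 9)/2200 = 0
  Node 4: (V_4 - V_2)/18 + (V_4 - V_3)/100 + (V_4 - V_1)/91000 = 0
Collecting terms (coefficients in siemens):
  0.05464·V_1 - 0.00002128·V_2 - 0.00001099·V_4 = 0.1915
  0.05572·V_2 - 0.00002128·V_1 - 0.05556·V_4 = 0.0008182
  0.01045·V_3 - 0.01·V_4 = 0.004091
  0.06557·V_4 - 0.00001099·V_1 - 0.05556·V_2 - 0.01·V_3 = 0
Solving these 4 simultaneous equations (Gaussian elimination) gives:
  V_1 = 3.509 V, V_2 = 7.891 V, V_3 = 7.946 V, V_4 = 7.898 V
I_R5 = (V_3 - V_4)/R5 = (7.946 - 7.898)/100 = 0.000479 A
|I_R5| = 0.000479 A

Final answer: |I_R5| = 0.000479 A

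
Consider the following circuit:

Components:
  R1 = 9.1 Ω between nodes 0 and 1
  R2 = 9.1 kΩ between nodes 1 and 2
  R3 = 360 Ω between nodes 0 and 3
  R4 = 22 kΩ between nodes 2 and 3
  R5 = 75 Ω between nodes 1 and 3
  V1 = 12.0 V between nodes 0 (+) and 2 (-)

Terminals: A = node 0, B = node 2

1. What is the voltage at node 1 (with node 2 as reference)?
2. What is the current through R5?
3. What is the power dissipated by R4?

Nodal analysis, taking node 2 as the 0 V reference.
Source V1 fixes V_0 = 12 V.
KCL at each unknown node (sum of currents leaving = 0; resistances in Ω):
  Node 1: (V_1 - 12)/9.1 + (V_1 - 0)/9100 + (V_1 - V_3)/75 = 0
  Node 3: (V_3 - 12)/360 + (V_3 - 0)/22000 + (V_3 - V_1)/75 = 0
Collecting terms (coefficients in siemens):
  0.1233·V_1 - 0.01333·V_3 = 1.319
  0.01616·V_3 - 0.01333·V_1 = 0.03333
Determinant D = (0.1233)(0.01616) - (-0.01333)(-0.01333) = 0.001815
V_1 = [(1.319)(0.01616) - (-0.01333)(0.03333)]/D = 11.98 V
V_3 = [(0.1233)(0.03333) - (1.319)(-0.01333)]/D = 11.95 V
Part 1:
  Read off the nodal solution: V_1 = 11.98 V
Part 2:
  I_R5 = (V_1 - V_3)/R5 = (11.98 - 11.95)/75 = 0.0004135 A
  Magnitude: I_R5 = 0.0004135 A
Part 3:
  I_R4 = (V_2 - V_3)/R4 = (0 - 11.95)/22000 = -0.0005433 A
  P_R4 = I_R4² × R4 = (-0.0005433)² × 22000 = 0.006495 W

Final answers:
1. V_1 = 11.98 V
2. I_R5 = 0.0004135 A
3. P_R4 = 0.006495 W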